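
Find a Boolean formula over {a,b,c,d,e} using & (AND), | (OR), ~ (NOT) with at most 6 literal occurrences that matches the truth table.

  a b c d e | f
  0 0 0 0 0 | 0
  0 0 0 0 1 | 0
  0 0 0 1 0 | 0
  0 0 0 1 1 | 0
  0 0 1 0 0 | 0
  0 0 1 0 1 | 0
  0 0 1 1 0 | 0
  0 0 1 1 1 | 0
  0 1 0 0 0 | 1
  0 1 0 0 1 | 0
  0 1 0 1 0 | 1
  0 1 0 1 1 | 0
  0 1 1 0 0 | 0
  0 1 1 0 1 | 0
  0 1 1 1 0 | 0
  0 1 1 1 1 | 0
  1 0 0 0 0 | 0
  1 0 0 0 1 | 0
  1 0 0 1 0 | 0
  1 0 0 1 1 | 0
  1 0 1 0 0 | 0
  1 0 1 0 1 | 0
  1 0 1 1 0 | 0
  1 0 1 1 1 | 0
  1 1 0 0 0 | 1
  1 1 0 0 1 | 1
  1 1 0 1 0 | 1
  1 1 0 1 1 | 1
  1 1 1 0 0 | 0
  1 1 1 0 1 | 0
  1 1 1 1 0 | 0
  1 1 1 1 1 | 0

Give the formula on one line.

  ~c = 11110000111100001111000011110000
  (b & ~c) = 00000000111100000000000011110000
  ~e = 10101010101010101010101010101010
  ~a = 11111111111111110000000000000000
  (~e & ~a) = 10101010101010100000000000000000
  ((~e & ~a) | a) = 10101010101010101111111111111111
  ((b & ~c) & ((~e & ~a) | a)) = 00000000101000000000000011110000

((b & ~c) & ((~e & ~a) | a))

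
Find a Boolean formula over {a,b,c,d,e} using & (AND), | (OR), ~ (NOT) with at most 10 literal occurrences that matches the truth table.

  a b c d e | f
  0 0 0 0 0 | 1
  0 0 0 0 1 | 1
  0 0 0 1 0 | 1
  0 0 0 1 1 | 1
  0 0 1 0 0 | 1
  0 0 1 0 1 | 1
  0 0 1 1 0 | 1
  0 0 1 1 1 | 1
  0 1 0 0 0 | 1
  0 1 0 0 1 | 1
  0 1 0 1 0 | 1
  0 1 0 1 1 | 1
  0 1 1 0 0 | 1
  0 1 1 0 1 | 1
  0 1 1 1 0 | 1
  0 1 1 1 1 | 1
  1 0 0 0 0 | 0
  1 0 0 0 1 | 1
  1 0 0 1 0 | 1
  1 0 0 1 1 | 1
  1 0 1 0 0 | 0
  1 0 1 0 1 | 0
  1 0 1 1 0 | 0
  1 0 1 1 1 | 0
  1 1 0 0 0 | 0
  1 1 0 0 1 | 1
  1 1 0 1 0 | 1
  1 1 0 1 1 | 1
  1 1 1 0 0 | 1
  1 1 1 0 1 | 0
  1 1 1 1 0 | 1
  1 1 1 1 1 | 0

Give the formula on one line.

((~e & ((b | ~c) & c)) | (((e | d) | ~a) & (~c | ~a)))

  ~e = 10101010101010101010101010101010
  ~c = 11110000111100001111000011110000
  (b | ~c) = 11110000111111111111000011111111
  ((b | ~c) & c) = 00000000000011110000000000001111
  (~e & ((b | ~c) & c)) = 00000000000010100000000000001010
  (e | d) = 01110111011101110111011101110111
  ~a = 11111111111111110000000000000000
  ((e | d) | ~a) = 11111111111111110111011101110111
  (~c | ~a) = 11111111111111111111000011110000
  (((e | d) | ~a) & (~c | ~a)) = 11111111111111110111000001110000
  ((~e & ((b | ~c) & c)) | (((e | d) | ~a) & (~c | ~a))) = 11111111111111110111000001111010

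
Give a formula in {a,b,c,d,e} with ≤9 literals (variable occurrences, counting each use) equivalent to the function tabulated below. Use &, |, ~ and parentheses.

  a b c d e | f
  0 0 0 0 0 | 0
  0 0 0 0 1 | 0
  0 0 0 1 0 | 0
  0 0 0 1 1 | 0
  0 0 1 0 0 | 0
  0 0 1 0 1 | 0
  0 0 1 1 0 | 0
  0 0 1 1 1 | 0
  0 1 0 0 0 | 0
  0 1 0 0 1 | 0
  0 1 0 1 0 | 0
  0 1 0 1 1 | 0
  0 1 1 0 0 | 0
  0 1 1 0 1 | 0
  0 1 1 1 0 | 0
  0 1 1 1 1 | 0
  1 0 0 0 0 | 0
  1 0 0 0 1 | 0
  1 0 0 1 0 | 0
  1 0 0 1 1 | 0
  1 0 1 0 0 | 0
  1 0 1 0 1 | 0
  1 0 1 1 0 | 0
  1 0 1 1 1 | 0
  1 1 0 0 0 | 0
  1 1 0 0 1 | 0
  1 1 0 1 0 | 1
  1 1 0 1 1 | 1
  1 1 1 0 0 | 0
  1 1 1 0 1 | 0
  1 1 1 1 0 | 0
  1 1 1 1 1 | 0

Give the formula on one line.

((b & ~c) & ((d & a) | (c & (~a | ~b))))

  ~c = 11110000111100001111000011110000
  (b & ~c) = 00000000111100000000000011110000
  (d & a) = 00000000000000000011001100110011
  ~a = 11111111111111110000000000000000
  ~b = 11111111000000001111111100000000
  (~a | ~b) = 11111111111111111111111100000000
  (c & (~a | ~b)) = 00001111000011110000111100000000
  ((d & a) | (c & (~a | ~b))) = 00001111000011110011111100110011
  ((b & ~c) & ((d & a) | (c & (~a | ~b)))) = 00000000000000000000000000110000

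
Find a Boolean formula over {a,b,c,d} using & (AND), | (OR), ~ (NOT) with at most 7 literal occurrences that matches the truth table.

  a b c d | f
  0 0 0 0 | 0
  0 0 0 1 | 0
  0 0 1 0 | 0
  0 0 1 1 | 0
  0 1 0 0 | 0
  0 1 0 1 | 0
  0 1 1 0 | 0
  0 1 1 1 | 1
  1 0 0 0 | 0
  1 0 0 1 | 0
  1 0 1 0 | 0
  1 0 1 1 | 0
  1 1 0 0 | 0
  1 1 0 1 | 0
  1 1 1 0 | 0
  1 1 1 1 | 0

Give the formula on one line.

(((c & d) & ~a) & (~d | b))

  (c & d) = 0001000100010001
  ~a = 1111111100000000
  ((c & d) & ~a) = 0001000100000000
  ~d = 1010101010101010
  (~d | b) = 1010111110101111
  (((c & d) & ~a) & (~d | b)) = 0000000100000000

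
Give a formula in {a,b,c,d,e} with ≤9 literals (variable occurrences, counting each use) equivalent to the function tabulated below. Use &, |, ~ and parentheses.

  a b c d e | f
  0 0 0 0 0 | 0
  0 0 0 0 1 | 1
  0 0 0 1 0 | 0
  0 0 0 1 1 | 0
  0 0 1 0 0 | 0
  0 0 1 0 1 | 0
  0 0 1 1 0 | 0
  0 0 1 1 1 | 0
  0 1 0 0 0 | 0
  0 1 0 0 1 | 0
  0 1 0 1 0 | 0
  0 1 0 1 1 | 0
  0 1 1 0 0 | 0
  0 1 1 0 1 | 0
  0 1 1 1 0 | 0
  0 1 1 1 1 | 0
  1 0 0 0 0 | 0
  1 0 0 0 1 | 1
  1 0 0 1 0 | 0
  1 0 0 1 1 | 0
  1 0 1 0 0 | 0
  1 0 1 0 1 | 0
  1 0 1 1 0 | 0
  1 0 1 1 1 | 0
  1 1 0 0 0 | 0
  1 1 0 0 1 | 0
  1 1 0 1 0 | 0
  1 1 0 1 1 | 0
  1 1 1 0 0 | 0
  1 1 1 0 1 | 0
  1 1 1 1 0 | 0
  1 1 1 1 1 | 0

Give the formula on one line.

((((b & (c | e)) & (a | c)) | ~c) & (~b & (~d & e)))

  (c | e) = 01011111010111110101111101011111
  (b & (c | e)) = 00000000010111110000000001011111
  (a | c) = 00001111000011111111111111111111
  ((b & (c | e)) & (a | c)) = 00000000000011110000000001011111
  ~c = 11110000111100001111000011110000
  (((b & (c | e)) & (a | c)) | ~c) = 11110000111111111111000011111111
  ~b = 11111111000000001111111100000000
  ~d = 11001100110011001100110011001100
  (~d & e) = 01000100010001000100010001000100
  (~b & (~d & e)) = 01000100000000000100010000000000
  ((((b & (c | e)) & (a | c)) | ~c) & (~b & (~d & e))) = 01000000000000000100000000000000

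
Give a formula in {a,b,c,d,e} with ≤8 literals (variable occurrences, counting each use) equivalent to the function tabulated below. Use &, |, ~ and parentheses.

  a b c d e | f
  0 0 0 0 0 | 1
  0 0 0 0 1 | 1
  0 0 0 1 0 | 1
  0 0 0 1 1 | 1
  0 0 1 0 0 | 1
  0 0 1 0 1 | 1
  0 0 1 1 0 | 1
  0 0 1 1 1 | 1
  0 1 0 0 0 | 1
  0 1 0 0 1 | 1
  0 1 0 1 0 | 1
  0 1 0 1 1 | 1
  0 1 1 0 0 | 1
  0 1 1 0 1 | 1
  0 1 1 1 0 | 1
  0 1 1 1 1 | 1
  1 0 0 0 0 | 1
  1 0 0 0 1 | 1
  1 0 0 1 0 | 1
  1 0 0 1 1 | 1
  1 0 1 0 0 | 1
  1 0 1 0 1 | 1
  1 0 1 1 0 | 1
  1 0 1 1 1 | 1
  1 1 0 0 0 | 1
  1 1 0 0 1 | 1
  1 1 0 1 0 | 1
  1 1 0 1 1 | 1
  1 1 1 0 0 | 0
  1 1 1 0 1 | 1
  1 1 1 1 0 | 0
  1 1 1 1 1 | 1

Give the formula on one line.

(((~b & (~e & a)) | ~a) | (e | ~c))

  ~b = 11111111000000001111111100000000
  ~e = 10101010101010101010101010101010
  (~e & a) = 00000000000000001010101010101010
  (~b & (~e & a)) = 00000000000000001010101000000000
  ~a = 11111111111111110000000000000000
  ((~b & (~e & a)) | ~a) = 11111111111111111010101000000000
  ~c = 11110000111100001111000011110000
  (e | ~c) = 11110101111101011111010111110101
  (((~b & (~e & a)) | ~a) | (e | ~c)) = 11111111111111111111111111110101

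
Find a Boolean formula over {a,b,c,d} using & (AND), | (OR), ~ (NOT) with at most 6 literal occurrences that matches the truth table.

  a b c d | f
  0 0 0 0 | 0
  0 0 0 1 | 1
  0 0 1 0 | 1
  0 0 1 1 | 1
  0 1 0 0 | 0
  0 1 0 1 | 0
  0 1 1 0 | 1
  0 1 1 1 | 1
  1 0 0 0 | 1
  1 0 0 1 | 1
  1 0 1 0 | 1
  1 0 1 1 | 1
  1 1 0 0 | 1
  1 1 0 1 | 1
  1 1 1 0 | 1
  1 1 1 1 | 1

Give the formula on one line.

  ~b = 1111000011110000
  ~a = 1111111100000000
  (b | ~a) = 1111111100001111
  (d & (b | ~a)) = 0101010100000101
  (~b & (d & (b | ~a))) = 0101000000000000
  ((~b & (d & (b | ~a))) | a) = 0101000011111111
  (c | ((~b & (d & (b | ~a))) | a)) = 0111001111111111

(c | ((~b & (d & (b | ~a))) | a))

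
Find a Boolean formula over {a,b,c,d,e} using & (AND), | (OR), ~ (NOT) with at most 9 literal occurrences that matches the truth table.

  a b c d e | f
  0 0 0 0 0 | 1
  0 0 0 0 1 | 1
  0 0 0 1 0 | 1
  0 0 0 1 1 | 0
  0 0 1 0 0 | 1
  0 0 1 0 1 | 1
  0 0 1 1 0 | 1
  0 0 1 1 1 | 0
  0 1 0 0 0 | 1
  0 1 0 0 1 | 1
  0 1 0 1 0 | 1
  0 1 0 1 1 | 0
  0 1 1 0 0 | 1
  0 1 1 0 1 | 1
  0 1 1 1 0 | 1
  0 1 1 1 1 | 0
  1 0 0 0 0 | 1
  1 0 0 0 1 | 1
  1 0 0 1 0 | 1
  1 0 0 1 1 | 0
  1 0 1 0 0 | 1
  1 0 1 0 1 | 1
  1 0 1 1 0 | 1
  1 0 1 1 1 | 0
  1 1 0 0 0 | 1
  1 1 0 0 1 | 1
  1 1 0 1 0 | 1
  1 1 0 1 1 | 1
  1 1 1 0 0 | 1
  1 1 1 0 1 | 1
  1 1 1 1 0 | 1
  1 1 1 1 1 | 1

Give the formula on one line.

  ~e = 10101010101010101010101010101010
  ~d = 11001100110011001100110011001100
  (~e | ~d) = 11101110111011101110111011101110
  (a & d) = 00000000000000000011001100110011
  (b & (a & d)) = 00000000000000000000000000110011
  (~e | (b & (a & d))) = 10101010101010101010101010111011
  ((~e | ~d) | (~e | (b & (a & d)))) = 11101110111011101110111011111111

((~e | ~d) | (~e | (b & (a & d))))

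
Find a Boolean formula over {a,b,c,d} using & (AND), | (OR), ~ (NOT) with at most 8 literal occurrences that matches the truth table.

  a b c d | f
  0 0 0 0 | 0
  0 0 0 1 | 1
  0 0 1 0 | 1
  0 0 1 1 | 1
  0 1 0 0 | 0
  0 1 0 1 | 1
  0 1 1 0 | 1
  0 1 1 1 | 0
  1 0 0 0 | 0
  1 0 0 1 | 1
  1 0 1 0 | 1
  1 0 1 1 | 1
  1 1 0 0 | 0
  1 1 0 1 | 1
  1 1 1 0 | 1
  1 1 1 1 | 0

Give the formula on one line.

((d | c) & (~d | ((~b | ~c) & (d | b))))

  (d | c) = 0111011101110111
  ~d = 1010101010101010
  ~b = 1111000011110000
  ~c = 1100110011001100
  (~b | ~c) = 1111110011111100
  (d | b) = 0101111101011111
  ((~b | ~c) & (d | b)) = 0101110001011100
  (~d | ((~b | ~c) & (d | b))) = 1111111011111110
  ((d | c) & (~d | ((~b | ~c) & (d | b)))) = 0111011001110110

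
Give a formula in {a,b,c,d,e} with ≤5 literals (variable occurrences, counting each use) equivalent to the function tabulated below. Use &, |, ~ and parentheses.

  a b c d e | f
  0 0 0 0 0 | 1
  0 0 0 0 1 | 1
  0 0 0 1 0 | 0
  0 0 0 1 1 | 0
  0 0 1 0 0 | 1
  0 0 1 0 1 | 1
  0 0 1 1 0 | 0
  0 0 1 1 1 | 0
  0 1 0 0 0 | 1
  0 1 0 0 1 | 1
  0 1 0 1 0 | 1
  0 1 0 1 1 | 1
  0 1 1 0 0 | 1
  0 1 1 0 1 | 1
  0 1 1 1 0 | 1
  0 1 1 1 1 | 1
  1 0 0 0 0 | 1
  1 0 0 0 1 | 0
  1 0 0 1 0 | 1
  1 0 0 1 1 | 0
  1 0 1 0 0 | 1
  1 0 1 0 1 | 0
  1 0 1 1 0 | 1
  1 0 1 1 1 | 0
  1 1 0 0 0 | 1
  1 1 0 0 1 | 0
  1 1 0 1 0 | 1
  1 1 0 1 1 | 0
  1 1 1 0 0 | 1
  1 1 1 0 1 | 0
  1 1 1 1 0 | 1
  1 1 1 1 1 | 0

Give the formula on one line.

((~d | (a | b)) & (~e | ~a))

  ~d = 11001100110011001100110011001100
  (a | b) = 00000000111111111111111111111111
  (~d | (a | b)) = 11001100111111111111111111111111
  ~e = 10101010101010101010101010101010
  ~a = 11111111111111110000000000000000
  (~e | ~a) = 11111111111111111010101010101010
  ((~d | (a | b)) & (~e | ~a)) = 11001100111111111010101010101010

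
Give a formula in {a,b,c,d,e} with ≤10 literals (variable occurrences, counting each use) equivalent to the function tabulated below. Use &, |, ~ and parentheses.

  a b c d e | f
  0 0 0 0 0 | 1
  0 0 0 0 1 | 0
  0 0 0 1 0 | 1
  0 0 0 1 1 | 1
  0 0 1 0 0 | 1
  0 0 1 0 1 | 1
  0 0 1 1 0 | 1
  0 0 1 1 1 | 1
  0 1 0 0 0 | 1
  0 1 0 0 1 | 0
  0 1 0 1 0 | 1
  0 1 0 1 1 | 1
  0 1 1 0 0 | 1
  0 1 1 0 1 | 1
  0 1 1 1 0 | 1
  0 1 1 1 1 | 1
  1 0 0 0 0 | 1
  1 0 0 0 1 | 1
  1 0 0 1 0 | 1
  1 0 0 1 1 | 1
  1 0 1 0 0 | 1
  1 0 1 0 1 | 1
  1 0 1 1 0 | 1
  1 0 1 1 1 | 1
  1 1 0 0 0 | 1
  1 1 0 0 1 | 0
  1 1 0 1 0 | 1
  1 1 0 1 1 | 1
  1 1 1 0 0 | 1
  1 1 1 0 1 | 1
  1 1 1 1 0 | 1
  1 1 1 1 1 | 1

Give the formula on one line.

  ~e = 10101010101010101010101010101010
  ~b = 11111111000000001111111100000000
  (~b & a) = 00000000000000001111111100000000
  ((~b & a) | ~e) = 10101010101010101111111110101010
  ~c = 11110000111100001111000011110000
  (((~b & a) | ~e) & ~c) = 10100000101000001111000010100000
  (~e | (((~b & a) | ~e) & ~c)) = 10101010101010101111101010101010
  (c | (~e | (((~b & a) | ~e) & ~c))) = 10101111101011111111111110101111
  (d | (c | (~e | (((~b & a) | ~e) & ~c)))) = 10111111101111111111111110111111

(d | (c | (~e | (((~b & a) | ~e) & ~c))))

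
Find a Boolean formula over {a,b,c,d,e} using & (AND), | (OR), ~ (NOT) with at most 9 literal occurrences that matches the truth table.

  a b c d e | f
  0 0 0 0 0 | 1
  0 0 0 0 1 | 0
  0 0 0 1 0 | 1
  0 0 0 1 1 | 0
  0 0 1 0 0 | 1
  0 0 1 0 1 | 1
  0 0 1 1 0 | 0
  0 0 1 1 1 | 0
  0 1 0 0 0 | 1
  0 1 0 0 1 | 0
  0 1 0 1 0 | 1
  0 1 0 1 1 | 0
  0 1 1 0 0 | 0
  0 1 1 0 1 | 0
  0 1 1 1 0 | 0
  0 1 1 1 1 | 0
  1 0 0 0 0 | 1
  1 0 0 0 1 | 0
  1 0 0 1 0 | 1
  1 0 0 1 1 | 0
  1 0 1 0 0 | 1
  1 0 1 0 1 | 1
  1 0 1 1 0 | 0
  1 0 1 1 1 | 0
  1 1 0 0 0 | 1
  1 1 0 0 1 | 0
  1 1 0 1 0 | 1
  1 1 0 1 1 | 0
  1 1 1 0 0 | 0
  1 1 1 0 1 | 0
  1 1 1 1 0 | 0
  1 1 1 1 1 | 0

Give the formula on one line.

  ~c = 11110000111100001111000011110000
  ~d = 11001100110011001100110011001100
  (~c | ~d) = 11111100111111001111110011111100
  ~e = 10101010101010101010101010101010
  (c | ~e) = 10101111101011111010111110101111
  ~b = 11111111000000001111111100000000
  (~b | d) = 11111111001100111111111100110011
  ((~b | d) | ~c) = 11111111111100111111111111110011
  ((c | ~e) & ((~b | d) | ~c)) = 10101111101000111010111110100011
  ((~c | ~d) & ((c | ~e) & ((~b | d) | ~c))) = 10101100101000001010110010100000

((~c | ~d) & ((c | ~e) & ((~b | d) | ~c)))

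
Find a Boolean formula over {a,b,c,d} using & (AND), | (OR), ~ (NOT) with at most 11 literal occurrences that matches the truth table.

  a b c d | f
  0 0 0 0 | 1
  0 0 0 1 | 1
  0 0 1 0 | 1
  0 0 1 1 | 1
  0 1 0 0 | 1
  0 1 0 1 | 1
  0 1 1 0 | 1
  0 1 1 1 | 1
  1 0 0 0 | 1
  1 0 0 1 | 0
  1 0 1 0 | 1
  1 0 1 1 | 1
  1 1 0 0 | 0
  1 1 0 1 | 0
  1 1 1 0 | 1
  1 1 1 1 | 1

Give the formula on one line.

  ~a = 1111111100000000
  ~b = 1111000011110000
  (~a & ~b) = 1111000000000000
  (a & ~b) = 0000000011110000
  ((a & ~b) | d) = 0101010111110101
  ~d = 1010101010101010
  (((a & ~b) | d) & ~d) = 0000000010100000
  ((((a & ~b) | d) & ~d) | c) = 0011001110110011
  ((~a & ~b) | ((((a & ~b) | d) & ~d) | c)) = 1111001110110011
  (((~a & ~b) | ((((a & ~b) | d) & ~d) | c)) & a) = 0000000010110011
  (~a | (((~a & ~b) | ((((a & ~b) | d) & ~d) | c)) & a)) = 1111111110110011

(~a | (((~a & ~b) | ((((a & ~b) | d) & ~d) | c)) & a))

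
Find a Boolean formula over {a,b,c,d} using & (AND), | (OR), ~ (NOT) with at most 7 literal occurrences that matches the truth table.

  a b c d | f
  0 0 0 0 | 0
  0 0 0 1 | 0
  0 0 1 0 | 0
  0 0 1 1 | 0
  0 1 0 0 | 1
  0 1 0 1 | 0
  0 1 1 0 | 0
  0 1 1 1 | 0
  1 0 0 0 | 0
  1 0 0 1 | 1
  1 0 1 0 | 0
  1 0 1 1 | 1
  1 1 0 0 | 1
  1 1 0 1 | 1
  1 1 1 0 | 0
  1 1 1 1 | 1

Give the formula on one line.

  (a & d) = 0000000001010101
  ~d = 1010101010101010
  ~c = 1100110011001100
  (~d & ~c) = 1000100010001000
  ((~d & ~c) & b) = 0000100000001000
  ((a & d) | ((~d & ~c) & b)) = 0000100001011101

((a & d) | ((~d & ~c) & b))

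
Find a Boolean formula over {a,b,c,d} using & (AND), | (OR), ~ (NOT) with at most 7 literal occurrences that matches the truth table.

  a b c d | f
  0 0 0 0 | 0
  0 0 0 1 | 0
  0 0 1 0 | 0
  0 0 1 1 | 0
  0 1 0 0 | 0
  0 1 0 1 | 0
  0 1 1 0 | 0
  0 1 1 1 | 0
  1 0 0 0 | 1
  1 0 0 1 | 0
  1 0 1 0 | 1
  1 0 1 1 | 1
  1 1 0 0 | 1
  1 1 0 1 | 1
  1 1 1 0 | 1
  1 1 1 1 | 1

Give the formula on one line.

  ~d = 1010101010101010
  (c | ~d) = 1011101110111011
  (a & b) = 0000000000001111
  ((c | ~d) | (a & b)) = 1011101110111111
  (a & ((c | ~d) | (a & b))) = 0000000010111111

(a & ((c | ~d) | (a & b)))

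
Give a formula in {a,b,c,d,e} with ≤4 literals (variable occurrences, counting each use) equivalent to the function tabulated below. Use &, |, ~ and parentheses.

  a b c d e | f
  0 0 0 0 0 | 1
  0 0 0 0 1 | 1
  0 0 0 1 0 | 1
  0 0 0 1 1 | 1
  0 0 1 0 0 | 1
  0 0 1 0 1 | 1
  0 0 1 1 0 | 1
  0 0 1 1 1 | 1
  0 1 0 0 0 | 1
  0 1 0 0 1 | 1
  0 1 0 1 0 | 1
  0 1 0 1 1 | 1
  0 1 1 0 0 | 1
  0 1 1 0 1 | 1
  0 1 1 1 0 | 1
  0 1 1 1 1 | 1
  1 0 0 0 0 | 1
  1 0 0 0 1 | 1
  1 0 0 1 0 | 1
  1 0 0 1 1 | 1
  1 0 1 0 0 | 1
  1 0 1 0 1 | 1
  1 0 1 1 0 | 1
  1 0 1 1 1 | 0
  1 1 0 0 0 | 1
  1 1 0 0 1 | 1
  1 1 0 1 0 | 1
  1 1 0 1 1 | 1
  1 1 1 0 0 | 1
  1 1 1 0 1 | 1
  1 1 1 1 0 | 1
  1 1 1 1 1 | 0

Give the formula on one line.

(((~c | ~a) | ~e) | ~d)

  ~c = 11110000111100001111000011110000
  ~a = 11111111111111110000000000000000
  (~c | ~a) = 11111111111111111111000011110000
  ~e = 10101010101010101010101010101010
  ((~c | ~a) | ~e) = 11111111111111111111101011111010
  ~d = 11001100110011001100110011001100
  (((~c | ~a) | ~e) | ~d) = 11111111111111111111111011111110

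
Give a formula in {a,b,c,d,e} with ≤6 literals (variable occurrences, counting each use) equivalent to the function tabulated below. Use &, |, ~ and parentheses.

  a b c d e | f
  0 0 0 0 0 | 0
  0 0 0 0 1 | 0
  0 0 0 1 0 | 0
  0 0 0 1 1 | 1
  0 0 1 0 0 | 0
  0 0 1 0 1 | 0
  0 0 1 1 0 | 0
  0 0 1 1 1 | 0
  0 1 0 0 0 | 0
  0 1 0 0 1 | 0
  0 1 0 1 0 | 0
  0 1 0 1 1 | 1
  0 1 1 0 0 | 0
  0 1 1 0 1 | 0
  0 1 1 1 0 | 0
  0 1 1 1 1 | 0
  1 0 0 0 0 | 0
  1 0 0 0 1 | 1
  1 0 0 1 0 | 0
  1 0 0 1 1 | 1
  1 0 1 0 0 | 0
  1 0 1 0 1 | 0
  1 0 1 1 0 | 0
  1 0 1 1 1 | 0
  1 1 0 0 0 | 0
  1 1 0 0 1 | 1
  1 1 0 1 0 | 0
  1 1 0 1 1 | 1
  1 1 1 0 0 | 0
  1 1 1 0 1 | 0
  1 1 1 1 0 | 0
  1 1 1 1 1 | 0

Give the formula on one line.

  ~c = 11110000111100001111000011110000
  ~a = 11111111111111110000000000000000
  (~a | e) = 11111111111111110101010101010101
  (~c & (~a | e)) = 11110000111100000101000001010000
  (d & e) = 00010001000100010001000100010001
  (a | (d & e)) = 00010001000100011111111111111111
  ((~c & (~a | e)) & (a | (d & e))) = 00010000000100000101000001010000

((~c & (~a | e)) & (a | (d & e)))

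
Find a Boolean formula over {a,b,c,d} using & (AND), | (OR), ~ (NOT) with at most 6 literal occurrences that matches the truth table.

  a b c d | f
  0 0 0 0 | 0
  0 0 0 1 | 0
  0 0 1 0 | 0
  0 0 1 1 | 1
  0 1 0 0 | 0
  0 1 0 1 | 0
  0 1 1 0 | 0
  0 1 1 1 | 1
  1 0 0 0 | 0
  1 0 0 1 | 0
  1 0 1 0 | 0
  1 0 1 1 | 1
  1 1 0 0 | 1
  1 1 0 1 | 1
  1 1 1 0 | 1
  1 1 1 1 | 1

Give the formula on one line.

((d & c) | (b & a))

  (d & c) = 0001000100010001
  (b & a) = 0000000000001111
  ((d & c) | (b & a)) = 0001000100011111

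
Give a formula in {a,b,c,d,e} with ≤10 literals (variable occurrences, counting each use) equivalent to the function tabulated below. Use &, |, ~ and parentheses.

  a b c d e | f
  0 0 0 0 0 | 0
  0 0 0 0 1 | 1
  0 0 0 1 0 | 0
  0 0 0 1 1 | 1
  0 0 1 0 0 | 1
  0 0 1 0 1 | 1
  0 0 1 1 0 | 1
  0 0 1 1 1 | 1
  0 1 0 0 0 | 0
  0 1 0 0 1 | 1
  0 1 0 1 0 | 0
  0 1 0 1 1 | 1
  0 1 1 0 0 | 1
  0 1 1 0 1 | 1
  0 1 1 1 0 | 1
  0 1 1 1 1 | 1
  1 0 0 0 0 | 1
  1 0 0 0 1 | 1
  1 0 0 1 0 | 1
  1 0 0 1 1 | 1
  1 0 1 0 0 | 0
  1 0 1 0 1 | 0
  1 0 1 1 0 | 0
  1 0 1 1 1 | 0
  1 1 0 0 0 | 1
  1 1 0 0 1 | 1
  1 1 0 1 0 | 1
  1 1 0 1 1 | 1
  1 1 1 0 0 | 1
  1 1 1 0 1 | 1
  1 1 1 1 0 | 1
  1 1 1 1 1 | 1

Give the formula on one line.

(((b | ~a) & (e | c)) | (a & (~c | ((d & b) & c))))

  ~a = 11111111111111110000000000000000
  (b | ~a) = 11111111111111110000000011111111
  (e | c) = 01011111010111110101111101011111
  ((b | ~a) & (e | c)) = 01011111010111110000000001011111
  ~c = 11110000111100001111000011110000
  (d & b) = 00000000001100110000000000110011
  ((d & b) & c) = 00000000000000110000000000000011
  (~c | ((d & b) & c)) = 11110000111100111111000011110011
  (a & (~c | ((d & b) & c))) = 00000000000000001111000011110011
  (((b | ~a) & (e | c)) | (a & (~c | ((d & b) & c)))) = 01011111010111111111000011111111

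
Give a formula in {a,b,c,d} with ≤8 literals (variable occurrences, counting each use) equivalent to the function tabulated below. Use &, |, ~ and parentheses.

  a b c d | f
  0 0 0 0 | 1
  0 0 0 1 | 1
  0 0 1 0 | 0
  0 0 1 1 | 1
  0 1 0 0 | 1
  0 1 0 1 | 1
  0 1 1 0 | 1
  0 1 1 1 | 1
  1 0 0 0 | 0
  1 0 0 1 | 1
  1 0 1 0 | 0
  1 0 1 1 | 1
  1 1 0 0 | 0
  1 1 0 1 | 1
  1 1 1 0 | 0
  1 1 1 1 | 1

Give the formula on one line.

  ~a = 1111111100000000
  ~c = 1100110011001100
  (~a & ~c) = 1100110000000000
  (d | (~a & ~c)) = 1101110101010101
  (b | (d | (~a & ~c))) = 1101111101011111
  (~a | d) = 1111111101010101
  ((b | (d | (~a & ~c))) & (~a | d)) = 1101111101010101

((b | (d | (~a & ~c))) & (~a | d))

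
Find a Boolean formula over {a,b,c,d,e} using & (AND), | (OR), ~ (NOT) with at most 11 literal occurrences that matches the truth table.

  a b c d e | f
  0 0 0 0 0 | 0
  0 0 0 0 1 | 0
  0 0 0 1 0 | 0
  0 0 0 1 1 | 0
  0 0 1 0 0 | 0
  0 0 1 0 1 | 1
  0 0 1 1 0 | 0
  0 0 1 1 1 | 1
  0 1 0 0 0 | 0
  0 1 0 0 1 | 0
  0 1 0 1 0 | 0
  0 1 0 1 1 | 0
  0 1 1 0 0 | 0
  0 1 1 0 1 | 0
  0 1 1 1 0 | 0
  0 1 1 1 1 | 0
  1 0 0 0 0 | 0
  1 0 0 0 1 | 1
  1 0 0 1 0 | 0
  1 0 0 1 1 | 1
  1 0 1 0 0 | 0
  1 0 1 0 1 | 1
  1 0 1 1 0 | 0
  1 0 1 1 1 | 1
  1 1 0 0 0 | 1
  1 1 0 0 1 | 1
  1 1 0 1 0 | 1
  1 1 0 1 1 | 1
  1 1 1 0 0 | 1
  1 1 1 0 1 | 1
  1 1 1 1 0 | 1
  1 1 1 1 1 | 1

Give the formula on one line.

  (a & b) = 00000000000000000000000011111111
  ~e = 10101010101010101010101010101010
  ~b = 11111111000000001111111100000000
  (a | ~b) = 11111111000000001111111111111111
  ((a | ~b) & c) = 00001111000000000000111100001111
  (e & a) = 00000000000000000101010101010101
  (((a | ~b) & c) | (e & a)) = 00001111000000000101111101011111
  (~e | (((a | ~b) & c) | (e & a))) = 10101111101010101111111111111111
  (e & (~e | (((a | ~b) & c) | (e & a)))) = 00000101000000000101010101010101
  ((a & b) | (e & (~e | (((a | ~b) & c) | (e & a))))) = 00000101000000000101010111111111

((a & b) | (e & (~e | (((a | ~b) & c) | (e & a)))))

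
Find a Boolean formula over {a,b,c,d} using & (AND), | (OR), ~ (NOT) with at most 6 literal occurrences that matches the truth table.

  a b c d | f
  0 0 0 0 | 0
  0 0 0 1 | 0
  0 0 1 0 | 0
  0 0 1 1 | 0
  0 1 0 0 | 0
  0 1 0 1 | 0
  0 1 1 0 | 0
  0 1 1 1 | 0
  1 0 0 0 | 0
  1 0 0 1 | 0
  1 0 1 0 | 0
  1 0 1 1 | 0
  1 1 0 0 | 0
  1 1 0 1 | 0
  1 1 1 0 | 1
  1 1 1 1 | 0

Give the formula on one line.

((~a | ~d) & ((c & a) & b))

  ~a = 1111111100000000
  ~d = 1010101010101010
  (~a | ~d) = 1111111110101010
  (c & a) = 0000000000110011
  ((c & a) & b) = 0000000000000011
  ((~a | ~d) & ((c & a) & b)) = 0000000000000010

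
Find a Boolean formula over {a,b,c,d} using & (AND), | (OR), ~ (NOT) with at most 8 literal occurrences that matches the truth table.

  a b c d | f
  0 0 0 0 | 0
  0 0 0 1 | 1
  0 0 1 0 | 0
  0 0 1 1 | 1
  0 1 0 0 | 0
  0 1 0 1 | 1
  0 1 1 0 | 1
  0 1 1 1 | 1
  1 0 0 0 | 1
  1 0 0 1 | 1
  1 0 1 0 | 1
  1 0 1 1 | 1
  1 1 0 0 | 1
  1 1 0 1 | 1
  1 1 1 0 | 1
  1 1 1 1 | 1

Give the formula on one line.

(((b | d) & c) | (a | d))

  (b | d) = 0101111101011111
  ((b | d) & c) = 0001001100010011
  (a | d) = 0101010111111111
  (((b | d) & c) | (a | d)) = 0101011111111111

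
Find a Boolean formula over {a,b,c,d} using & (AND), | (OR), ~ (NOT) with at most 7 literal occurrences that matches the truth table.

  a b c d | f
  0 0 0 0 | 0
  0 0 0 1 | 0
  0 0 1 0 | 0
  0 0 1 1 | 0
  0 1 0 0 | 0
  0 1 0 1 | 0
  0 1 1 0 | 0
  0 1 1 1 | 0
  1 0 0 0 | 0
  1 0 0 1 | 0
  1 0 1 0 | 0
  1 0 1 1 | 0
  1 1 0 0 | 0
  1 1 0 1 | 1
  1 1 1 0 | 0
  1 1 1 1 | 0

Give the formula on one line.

(((c & d) | (b & d)) & (a & ~c))

  (c & d) = 0001000100010001
  (b & d) = 0000010100000101
  ((c & d) | (b & d)) = 0001010100010101
  ~c = 1100110011001100
  (a & ~c) = 0000000011001100
  (((c & d) | (b & d)) & (a & ~c)) = 0000000000000100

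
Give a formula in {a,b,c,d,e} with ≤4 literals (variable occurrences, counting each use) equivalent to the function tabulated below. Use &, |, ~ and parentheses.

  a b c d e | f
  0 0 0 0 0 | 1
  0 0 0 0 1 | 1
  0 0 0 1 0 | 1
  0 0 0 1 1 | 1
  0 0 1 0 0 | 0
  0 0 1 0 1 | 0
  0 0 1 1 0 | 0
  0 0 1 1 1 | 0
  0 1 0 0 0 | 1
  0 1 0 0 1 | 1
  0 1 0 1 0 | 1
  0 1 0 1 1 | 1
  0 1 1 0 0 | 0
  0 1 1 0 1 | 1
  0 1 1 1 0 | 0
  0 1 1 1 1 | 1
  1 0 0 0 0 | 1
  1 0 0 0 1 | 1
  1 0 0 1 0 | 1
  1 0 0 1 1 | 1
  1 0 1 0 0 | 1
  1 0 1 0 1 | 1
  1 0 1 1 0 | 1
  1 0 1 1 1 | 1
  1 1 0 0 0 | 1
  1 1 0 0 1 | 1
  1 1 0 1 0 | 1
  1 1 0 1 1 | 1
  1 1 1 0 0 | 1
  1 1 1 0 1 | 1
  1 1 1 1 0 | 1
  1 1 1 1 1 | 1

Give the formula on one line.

  ~c = 11110000111100001111000011110000
  (a | ~c) = 11110000111100001111111111111111
  (e & b) = 00000000010101010000000001010101
  ((a | ~c) | (e & b)) = 11110000111101011111111111111111

((a | ~c) | (e & b))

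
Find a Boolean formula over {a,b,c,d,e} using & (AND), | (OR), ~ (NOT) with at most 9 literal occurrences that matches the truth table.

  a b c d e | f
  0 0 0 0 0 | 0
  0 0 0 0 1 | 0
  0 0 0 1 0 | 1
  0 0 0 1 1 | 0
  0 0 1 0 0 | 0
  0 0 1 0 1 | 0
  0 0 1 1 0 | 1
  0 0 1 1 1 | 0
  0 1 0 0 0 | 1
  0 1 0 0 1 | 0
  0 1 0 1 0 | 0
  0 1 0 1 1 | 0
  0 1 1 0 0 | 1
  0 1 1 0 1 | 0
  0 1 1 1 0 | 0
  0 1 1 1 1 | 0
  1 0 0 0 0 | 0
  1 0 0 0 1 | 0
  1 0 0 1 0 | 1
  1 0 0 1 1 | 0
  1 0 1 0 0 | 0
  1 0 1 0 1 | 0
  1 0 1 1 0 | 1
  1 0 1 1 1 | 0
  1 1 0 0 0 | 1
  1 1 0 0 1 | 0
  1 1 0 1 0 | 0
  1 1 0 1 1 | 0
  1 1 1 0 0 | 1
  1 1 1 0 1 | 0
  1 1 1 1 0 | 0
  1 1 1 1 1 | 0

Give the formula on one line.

  ~d = 11001100110011001100110011001100
  (b & ~d) = 00000000110011000000000011001100
  ~b = 11111111000000001111111100000000
  ((b & ~d) | ~b) = 11111111110011001111111111001100
  ~e = 10101010101010101010101010101010
  (((b & ~d) | ~b) & ~e) = 10101010100010001010101010001000
  ~c = 11110000111100001111000011110000
  (~c & e) = 01010000010100000101000001010000
  (~b & d) = 00110011000000000011001100000000
  ((~b & d) | b) = 00110011111111110011001111111111
  ((~c & e) | ((~b & d) | b)) = 01110011111111110111001111111111
  ((((b & ~d) | ~b) & ~e) & ((~c & e) | ((~b & d) | b))) = 00100010100010000010001010001000

((((b & ~d) | ~b) & ~e) & ((~c & e) | ((~b & d) | b)))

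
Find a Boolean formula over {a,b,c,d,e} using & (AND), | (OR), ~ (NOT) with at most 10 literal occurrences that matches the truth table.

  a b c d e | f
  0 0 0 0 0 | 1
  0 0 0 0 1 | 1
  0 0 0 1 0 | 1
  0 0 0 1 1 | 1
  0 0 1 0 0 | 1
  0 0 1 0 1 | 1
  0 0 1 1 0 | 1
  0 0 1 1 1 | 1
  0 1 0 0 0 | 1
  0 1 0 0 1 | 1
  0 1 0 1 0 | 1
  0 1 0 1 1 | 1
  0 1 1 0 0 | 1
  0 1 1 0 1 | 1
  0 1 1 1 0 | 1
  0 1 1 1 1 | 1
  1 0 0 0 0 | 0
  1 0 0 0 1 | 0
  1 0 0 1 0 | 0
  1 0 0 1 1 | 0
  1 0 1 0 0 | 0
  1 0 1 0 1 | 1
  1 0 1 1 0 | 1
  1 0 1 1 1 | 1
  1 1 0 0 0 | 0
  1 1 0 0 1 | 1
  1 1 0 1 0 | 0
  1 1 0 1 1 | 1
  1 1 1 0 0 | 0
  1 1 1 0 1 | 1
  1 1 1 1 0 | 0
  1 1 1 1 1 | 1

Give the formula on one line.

  ~a = 11111111111111110000000000000000
  (~a | c) = 11111111111111110000111100001111
  ~b = 11111111000000001111111100000000
  (~a | ~b) = 11111111111111111111111100000000
  ((~a | c) & (~a | ~b)) = 11111111111111110000111100000000
  (e | d) = 01110111011101110111011101110111
  (((~a | c) & (~a | ~b)) & (e | d)) = 01110111011101110000011100000000
  (e & b) = 00000000010101010000000001010101
  ((e & b) | ~a) = 11111111111111110000000001010101
  ((((~a | c) & (~a | ~b)) & (e | d)) | ((e & b) | ~a)) = 11111111111111110000011101010101

((((~a | c) & (~a | ~b)) & (e | d)) | ((e & b) | ~a))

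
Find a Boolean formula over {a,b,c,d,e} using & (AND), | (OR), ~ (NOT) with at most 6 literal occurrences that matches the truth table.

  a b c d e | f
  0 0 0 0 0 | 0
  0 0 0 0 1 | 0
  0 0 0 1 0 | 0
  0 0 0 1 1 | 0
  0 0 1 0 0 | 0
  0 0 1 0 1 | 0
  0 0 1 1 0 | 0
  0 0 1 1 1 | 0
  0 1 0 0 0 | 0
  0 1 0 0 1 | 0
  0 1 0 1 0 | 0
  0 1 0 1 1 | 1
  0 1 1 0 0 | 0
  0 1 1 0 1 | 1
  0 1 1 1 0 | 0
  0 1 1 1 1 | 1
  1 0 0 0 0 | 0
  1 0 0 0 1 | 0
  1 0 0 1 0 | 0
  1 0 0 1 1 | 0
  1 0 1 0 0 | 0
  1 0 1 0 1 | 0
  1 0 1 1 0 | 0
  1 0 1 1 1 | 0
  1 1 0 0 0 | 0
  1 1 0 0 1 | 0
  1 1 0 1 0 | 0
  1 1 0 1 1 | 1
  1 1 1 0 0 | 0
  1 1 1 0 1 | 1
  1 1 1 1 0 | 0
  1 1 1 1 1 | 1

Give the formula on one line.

((e & b) & ((d | ~e) | c))

  (e & b) = 00000000010101010000000001010101
  ~e = 10101010101010101010101010101010
  (d | ~e) = 10111011101110111011101110111011
  ((d | ~e) | c) = 10111111101111111011111110111111
  ((e & b) & ((d | ~e) | c)) = 00000000000101010000000000010101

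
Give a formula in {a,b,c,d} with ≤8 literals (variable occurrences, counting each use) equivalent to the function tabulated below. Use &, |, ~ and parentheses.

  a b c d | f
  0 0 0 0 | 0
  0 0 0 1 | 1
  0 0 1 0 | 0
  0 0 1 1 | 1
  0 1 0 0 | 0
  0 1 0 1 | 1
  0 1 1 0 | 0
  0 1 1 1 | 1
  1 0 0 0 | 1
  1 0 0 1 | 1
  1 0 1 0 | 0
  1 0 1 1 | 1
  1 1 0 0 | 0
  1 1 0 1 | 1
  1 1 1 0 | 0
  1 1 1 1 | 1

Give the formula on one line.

((((b | a) & (~c & ~b)) & ~d) | d)

  (b | a) = 0000111111111111
  ~c = 1100110011001100
  ~b = 1111000011110000
  (~c & ~b) = 1100000011000000
  ((b | a) & (~c & ~b)) = 0000000011000000
  ~d = 1010101010101010
  (((b | a) & (~c & ~b)) & ~d) = 0000000010000000
  ((((b | a) & (~c & ~b)) & ~d) | d) = 0101010111010101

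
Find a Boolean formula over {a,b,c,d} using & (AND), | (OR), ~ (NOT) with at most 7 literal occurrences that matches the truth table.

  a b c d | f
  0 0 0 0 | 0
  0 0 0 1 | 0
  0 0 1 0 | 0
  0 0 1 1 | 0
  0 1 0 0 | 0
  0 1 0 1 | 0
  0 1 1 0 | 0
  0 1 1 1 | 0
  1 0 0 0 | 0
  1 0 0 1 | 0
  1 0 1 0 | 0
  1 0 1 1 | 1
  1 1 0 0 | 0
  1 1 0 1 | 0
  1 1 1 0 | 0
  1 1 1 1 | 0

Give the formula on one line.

  ~b = 1111000011110000
  (c & a) = 0000000000110011
  (~b & (c & a)) = 0000000000110000
  (d & (~b & (c & a))) = 0000000000010000

(d & (~b & (c & a)))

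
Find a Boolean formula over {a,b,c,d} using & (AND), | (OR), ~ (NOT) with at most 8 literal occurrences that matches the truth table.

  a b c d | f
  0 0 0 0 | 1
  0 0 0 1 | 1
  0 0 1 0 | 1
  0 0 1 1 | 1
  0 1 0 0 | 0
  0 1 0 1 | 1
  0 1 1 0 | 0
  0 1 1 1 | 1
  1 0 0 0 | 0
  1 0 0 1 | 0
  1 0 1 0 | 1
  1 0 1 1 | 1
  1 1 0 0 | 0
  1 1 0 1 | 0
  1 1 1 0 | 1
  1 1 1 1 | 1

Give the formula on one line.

  ~c = 1100110011001100
  (~c & d) = 0100010001000100
  (a | (~c & d)) = 0100010011111111
  ((a | (~c & d)) & c) = 0000000000110011
  ~b = 1111000011110000
  (~b | d) = 1111010111110101
  ~a = 1111111100000000
  ((~b | d) & ~a) = 1111010100000000
  (((a | (~c & d)) & c) | ((~b | d) & ~a)) = 1111010100110011

(((a | (~c & d)) & c) | ((~b | d) & ~a))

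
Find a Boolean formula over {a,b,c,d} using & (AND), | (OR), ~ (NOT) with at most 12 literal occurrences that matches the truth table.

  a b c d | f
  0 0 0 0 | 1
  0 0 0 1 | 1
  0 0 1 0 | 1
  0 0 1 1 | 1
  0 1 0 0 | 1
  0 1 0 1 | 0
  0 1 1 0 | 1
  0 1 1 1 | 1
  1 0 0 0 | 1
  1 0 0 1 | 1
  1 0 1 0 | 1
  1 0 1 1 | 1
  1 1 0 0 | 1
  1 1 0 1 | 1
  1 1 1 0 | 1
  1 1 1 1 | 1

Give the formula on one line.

((((b & ~a) | c) & (((c | a) | ~d) & ~a)) | (~b | a))

  ~a = 1111111100000000
  (b & ~a) = 0000111100000000
  ((b & ~a) | c) = 0011111100110011
  (c | a) = 0011001111111111
  ~d = 1010101010101010
  ((c | a) | ~d) = 1011101111111111
  (((c | a) | ~d) & ~a) = 1011101100000000
  (((b & ~a) | c) & (((c | a) | ~d) & ~a)) = 0011101100000000
  ~b = 1111000011110000
  (~b | a) = 1111000011111111
  ((((b & ~a) | c) & (((c | a) | ~d) & ~a)) | (~b | a)) = 1111101111111111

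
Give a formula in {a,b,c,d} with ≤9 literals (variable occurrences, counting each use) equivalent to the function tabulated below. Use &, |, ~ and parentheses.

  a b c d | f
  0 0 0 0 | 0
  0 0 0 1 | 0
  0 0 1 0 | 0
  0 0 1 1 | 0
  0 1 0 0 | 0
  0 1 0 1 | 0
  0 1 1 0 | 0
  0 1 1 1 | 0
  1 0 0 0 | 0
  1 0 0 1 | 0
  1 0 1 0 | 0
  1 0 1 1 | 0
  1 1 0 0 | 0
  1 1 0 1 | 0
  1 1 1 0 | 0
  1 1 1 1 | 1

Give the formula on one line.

  (b & a) = 0000000000001111
  ~a = 1111111100000000
  (b & ~a) = 0000111100000000
  (c | (b & ~a)) = 0011111100110011
  ((b & a) & (c | (b & ~a))) = 0000000000000011
  (d & ((b & a) & (c | (b & ~a)))) = 0000000000000001

(d & ((b & a) & (c | (b & ~a))))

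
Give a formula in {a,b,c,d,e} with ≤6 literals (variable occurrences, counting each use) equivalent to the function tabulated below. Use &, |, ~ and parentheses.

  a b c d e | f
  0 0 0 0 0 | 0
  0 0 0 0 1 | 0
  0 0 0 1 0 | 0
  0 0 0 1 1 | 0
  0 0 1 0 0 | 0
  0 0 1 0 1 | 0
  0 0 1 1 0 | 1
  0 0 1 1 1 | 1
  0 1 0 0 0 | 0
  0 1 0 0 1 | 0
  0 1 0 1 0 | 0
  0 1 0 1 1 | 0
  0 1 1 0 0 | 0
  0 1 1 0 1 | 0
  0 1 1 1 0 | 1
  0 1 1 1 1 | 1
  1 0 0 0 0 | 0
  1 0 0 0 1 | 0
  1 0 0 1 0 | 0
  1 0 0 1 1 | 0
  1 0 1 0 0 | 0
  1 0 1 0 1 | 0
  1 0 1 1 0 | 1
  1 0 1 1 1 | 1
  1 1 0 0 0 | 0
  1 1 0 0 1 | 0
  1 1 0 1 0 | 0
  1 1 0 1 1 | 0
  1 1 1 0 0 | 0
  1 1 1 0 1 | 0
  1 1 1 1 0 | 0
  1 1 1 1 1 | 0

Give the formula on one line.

(((~b & d) | (~a | ~c)) & (c & d))

  ~b = 11111111000000001111111100000000
  (~b & d) = 00110011000000000011001100000000
  ~a = 11111111111111110000000000000000
  ~c = 11110000111100001111000011110000
  (~a | ~c) = 11111111111111111111000011110000
  ((~b & d) | (~a | ~c)) = 11111111111111111111001111110000
  (c & d) = 00000011000000110000001100000011
  (((~b & d) | (~a | ~c)) & (c & d)) = 00000011000000110000001100000000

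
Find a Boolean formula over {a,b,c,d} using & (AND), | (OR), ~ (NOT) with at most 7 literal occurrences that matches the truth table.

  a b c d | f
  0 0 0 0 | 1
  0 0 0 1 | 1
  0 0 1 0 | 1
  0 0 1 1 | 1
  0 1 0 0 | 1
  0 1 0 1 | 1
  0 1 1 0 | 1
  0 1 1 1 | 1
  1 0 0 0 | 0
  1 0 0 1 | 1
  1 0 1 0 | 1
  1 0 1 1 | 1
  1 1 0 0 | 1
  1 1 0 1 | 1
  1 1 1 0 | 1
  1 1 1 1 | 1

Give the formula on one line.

  (c | d) = 0111011101110111
  ~a = 1111111100000000
  ((c | d) | ~a) = 1111111101110111
  (~a | b) = 1111111100001111
  (((c | d) | ~a) | (~a | b)) = 1111111101111111

(((c | d) | ~a) | (~a | b))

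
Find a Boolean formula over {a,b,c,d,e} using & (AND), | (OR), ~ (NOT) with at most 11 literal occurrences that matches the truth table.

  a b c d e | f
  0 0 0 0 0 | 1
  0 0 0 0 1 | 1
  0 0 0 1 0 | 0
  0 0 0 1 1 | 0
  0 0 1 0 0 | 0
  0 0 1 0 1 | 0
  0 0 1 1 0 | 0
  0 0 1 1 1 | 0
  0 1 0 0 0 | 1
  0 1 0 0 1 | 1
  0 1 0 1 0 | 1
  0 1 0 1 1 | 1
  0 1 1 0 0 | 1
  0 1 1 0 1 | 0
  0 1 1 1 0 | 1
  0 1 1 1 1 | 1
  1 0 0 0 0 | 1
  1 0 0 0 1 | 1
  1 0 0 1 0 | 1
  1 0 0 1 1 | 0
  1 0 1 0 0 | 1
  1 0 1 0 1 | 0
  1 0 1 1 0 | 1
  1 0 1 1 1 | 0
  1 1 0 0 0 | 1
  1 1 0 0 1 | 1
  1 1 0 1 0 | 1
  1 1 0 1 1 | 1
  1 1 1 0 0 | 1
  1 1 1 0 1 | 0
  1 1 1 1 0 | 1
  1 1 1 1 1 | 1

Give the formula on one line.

((((~c | d) & ~d) | ((b | (e | a)) & ~e)) | (b & d))

  ~c = 11110000111100001111000011110000
  (~c | d) = 11110011111100111111001111110011
  ~d = 11001100110011001100110011001100
  ((~c | d) & ~d) = 11000000110000001100000011000000
  (e | a) = 01010101010101011111111111111111
  (b | (e | a)) = 01010101111111111111111111111111
  ~e = 10101010101010101010101010101010
  ((b | (e | a)) & ~e) = 00000000101010101010101010101010
  (((~c | d) & ~d) | ((b | (e | a)) & ~e)) = 11000000111010101110101011101010
  (b & d) = 00000000001100110000000000110011
  ((((~c | d) & ~d) | ((b | (e | a)) & ~e)) | (b & d)) = 11000000111110111110101011111011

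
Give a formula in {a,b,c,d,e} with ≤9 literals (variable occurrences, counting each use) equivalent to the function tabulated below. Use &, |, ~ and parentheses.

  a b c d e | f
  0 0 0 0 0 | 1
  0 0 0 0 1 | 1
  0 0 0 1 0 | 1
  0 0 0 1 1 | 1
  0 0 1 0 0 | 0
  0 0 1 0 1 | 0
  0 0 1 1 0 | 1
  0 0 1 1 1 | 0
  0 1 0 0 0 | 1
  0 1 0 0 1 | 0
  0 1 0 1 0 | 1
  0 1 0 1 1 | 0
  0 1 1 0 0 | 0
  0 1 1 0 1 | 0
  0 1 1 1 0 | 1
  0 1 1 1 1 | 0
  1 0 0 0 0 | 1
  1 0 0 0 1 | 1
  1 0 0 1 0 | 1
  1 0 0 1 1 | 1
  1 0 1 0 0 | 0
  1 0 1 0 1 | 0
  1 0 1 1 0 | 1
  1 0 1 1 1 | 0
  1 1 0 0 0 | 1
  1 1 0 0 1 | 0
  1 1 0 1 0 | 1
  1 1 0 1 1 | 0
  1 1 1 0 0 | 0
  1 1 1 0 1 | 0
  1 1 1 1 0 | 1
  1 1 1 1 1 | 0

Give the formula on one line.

((~c | (d & (~e | ~d))) & (~e | ~b))

  ~c = 11110000111100001111000011110000
  ~e = 10101010101010101010101010101010
  ~d = 11001100110011001100110011001100
  (~e | ~d) = 11101110111011101110111011101110
  (d & (~e | ~d)) = 00100010001000100010001000100010
  (~c | (d & (~e | ~d))) = 11110010111100101111001011110010
  ~b = 11111111000000001111111100000000
  (~e | ~b) = 11111111101010101111111110101010
  ((~c | (d & (~e | ~d))) & (~e | ~b)) = 11110010101000101111001010100010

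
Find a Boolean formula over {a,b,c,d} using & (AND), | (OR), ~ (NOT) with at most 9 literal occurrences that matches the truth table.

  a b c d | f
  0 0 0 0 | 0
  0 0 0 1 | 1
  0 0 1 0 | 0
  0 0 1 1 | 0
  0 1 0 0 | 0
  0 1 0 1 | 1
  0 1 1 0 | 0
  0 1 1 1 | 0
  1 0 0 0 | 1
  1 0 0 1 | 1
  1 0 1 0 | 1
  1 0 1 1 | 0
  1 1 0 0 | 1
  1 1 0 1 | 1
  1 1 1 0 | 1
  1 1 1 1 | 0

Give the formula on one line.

((d | a) & (((c | a) & ~d) | (d & ~c)))

  (d | a) = 0101010111111111
  (c | a) = 0011001111111111
  ~d = 1010101010101010
  ((c | a) & ~d) = 0010001010101010
  ~c = 1100110011001100
  (d & ~c) = 0100010001000100
  (((c | a) & ~d) | (d & ~c)) = 0110011011101110
  ((d | a) & (((c | a) & ~d) | (d & ~c))) = 0100010011101110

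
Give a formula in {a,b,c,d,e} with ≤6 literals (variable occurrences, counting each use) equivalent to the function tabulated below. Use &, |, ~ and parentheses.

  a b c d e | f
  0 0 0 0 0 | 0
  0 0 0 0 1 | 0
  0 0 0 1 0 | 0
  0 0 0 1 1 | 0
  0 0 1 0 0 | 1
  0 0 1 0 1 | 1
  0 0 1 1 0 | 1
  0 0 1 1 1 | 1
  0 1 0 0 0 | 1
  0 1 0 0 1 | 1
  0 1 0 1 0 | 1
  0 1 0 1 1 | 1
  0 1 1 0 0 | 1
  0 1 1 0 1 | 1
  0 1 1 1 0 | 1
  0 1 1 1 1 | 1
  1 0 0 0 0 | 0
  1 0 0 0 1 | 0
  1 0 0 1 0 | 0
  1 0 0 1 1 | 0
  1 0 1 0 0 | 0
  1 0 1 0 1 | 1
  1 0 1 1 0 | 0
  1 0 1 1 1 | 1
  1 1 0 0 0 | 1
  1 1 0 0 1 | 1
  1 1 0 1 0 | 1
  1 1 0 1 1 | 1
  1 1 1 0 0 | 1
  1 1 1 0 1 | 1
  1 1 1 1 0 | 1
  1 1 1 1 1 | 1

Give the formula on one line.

  ~a = 11111111111111110000000000000000
  ~c = 11110000111100001111000011110000
  (~a | ~c) = 11111111111111111111000011110000
  (e | (~a | ~c)) = 11111111111111111111010111110101
  ((e | (~a | ~c)) & c) = 00001111000011110000010100000101
  (b | ((e | (~a | ~c)) & c)) = 00001111111111110000010111111111

(b | ((e | (~a | ~c)) & c))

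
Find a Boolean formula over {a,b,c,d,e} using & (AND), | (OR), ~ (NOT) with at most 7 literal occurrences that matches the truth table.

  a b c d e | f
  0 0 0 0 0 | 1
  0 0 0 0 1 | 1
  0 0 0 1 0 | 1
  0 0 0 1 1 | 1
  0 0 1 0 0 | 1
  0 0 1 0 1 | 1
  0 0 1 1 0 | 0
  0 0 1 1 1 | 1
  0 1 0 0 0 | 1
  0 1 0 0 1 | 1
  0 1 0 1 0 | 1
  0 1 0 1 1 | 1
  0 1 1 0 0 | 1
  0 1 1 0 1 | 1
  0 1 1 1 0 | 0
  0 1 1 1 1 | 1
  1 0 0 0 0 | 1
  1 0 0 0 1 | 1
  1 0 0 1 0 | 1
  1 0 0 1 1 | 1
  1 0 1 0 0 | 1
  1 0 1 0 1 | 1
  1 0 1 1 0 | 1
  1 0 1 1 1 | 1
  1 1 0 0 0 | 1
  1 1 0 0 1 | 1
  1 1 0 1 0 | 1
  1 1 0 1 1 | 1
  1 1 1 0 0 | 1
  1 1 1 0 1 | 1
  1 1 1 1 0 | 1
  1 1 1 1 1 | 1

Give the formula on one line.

  ~c = 11110000111100001111000011110000
  (~c & d) = 00110000001100000011000000110000
  (a | (~c & d)) = 00110000001100001111111111111111
  (c & e) = 00000101000001010000010100000101
  ~d = 11001100110011001100110011001100
  ((c & e) | ~d) = 11001101110011011100110111001101
  ((a | (~c & d)) | ((c & e) | ~d)) = 11111101111111011111111111111111

((a | (~c & d)) | ((c & e) | ~d))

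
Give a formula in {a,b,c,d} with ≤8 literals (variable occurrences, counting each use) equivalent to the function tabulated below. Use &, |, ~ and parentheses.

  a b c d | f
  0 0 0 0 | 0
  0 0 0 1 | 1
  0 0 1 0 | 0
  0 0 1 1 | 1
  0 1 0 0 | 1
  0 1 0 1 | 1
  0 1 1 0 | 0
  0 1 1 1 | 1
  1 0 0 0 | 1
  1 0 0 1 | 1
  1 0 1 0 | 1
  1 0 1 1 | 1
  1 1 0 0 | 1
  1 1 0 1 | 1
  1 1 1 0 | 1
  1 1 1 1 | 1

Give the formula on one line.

((d | a) | (~c & (b | ((c & b) | d))))

  (d | a) = 0101010111111111
  ~c = 1100110011001100
  (c & b) = 0000001100000011
  ((c & b) | d) = 0101011101010111
  (b | ((c & b) | d)) = 0101111101011111
  (~c & (b | ((c & b) | d))) = 0100110001001100
  ((d | a) | (~c & (b | ((c & b) | d)))) = 0101110111111111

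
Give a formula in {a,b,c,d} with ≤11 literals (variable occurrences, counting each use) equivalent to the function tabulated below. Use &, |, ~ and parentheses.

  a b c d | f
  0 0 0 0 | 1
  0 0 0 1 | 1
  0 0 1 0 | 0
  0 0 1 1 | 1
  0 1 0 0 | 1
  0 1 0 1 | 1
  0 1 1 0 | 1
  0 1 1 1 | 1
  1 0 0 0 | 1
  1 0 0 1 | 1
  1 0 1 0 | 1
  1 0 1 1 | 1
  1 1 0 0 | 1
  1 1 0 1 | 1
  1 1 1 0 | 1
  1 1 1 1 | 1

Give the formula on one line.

  ~a = 1111111100000000
  ~b = 1111000011110000
  (~a | ~b) = 1111111111110000
  ~c = 1100110011001100
  (~a & ~c) = 1100110000000000
  ((~a & ~c) | a) = 1100110011111111
  (((~a & ~c) | a) | b) = 1100111111111111
  ((~a | ~b) & (((~a & ~c) | a) | b)) = 1100111111110000
  (((~a | ~b) & (((~a & ~c) | a) | b)) | b) = 1100111111111111
  (d | (((~a | ~b) & (((~a & ~c) | a) | b)) | b)) = 1101111111111111

(d | (((~a | ~b) & (((~a & ~c) | a) | b)) | b))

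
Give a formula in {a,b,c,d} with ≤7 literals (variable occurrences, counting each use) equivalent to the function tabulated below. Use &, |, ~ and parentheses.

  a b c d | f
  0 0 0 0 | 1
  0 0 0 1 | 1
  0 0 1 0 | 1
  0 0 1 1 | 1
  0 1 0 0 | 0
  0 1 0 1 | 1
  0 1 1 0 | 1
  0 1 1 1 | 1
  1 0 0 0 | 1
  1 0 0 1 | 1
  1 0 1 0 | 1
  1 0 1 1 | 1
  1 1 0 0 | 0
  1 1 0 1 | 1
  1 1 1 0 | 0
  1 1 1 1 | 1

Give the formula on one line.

  ~b = 1111000011110000
  ~a = 1111111100000000
  (~a & c) = 0011001100000000
  (~b | (~a & c)) = 1111001111110000
  (d | ~b) = 1111010111110101
  ((~b | (~a & c)) | (d | ~b)) = 1111011111110101

((~b | (~a & c)) | (d | ~b))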